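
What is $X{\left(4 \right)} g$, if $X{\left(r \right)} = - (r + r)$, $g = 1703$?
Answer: $-13624$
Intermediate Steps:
$X{\left(r \right)} = - 2 r$
$X{\left(4 \right)} g = \left(-2\right) 4 \cdot 1703 = \left(-8\right) 1703 = -13624$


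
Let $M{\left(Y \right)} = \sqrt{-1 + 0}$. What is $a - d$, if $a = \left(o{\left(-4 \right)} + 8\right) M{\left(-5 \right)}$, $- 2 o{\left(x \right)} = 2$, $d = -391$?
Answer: $391 + 7 i \approx 391.0 + 7.0 i$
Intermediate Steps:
$o{\left(x \right)} = -1$ ($o{\left(x \right)} = \left(- \frac{1}{2}\right) 2 = -1$)
$M{\left(Y \right)} = i$ ($M{\left(Y \right)} = \sqrt{-1} = i$)
$a = 7 i$ ($a = \left(-1 + 8\right) i = 7 i \approx 7.0 i$)
$a - d = 7 i - -391 = 7 i + 391 = 391 + 7 i$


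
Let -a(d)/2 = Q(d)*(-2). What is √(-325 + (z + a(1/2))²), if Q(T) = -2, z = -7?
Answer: 10*I ≈ 10.0*I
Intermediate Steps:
a(d) = -8 (a(d) = -(-4)*(-2) = -2*4 = -8)
√(-325 + (z + a(1/2))²) = √(-325 + (-7 - 8)²) = √(-325 + (-15)²) = √(-325 + 225) = √(-100) = 10*I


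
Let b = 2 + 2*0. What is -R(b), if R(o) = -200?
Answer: 200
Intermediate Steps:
b = 2 (b = 2 + 0 = 2)
-R(b) = -1*(-200) = 200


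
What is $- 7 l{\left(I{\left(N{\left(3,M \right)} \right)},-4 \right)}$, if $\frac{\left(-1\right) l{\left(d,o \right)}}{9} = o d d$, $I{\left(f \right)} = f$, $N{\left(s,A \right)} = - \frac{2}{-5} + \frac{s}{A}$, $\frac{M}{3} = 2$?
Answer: $- \frac{5103}{25} \approx -204.12$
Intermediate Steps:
$M = 6$ ($M = 3 \cdot 2 = 6$)
$N{\left(s,A \right)} = \frac{2}{5} + \frac{s}{A}$ ($N{\left(s,A \right)} = \left(-2\right) \left(- \frac{1}{5}\right) + \frac{s}{A} = \frac{2}{5} + \frac{s}{A}$)
$l{\left(d,o \right)} = - 9 o d^{2}$ ($l{\left(d,o \right)} = - 9 o d d = - 9 d o d = - 9 o d^{2}$)
$- 7 l{\left(I{\left(N{\left(3,M \right)} \right)},-4 \right)} = - 7 \left(\left(-9\right) \left(-4\right) \left(\frac{2}{5} + \frac{3}{6}\right)^{2}\right) = - 7 \left(\left(-9\right) \left(-4\right) \left(\frac{2}{5} + 3 \cdot \frac{1}{6}\right)^{2}\right) = - 7 \left(\left(-9\right) \left(-4\right) \left(\frac{2}{5} + \frac{1}{2}\right)^{2}\right) = - 7 \left(\left(-9\right) \left(-4\right) \left(\frac{9}{10}\right)^{2}\right) = - 7 \left(\left(-9\right) \left(-4\right) \frac{81}{100}\right) = \left(-7\right) \frac{729}{25} = - \frac{5103}{25}$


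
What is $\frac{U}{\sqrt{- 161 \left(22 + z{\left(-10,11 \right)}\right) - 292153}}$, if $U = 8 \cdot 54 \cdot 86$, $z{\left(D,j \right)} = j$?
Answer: $- \frac{18576 i \sqrt{297466}}{148733} \approx - 68.118 i$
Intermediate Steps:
$U = 37152$ ($U = 432 \cdot 86 = 37152$)
$\frac{U}{\sqrt{- 161 \left(22 + z{\left(-10,11 \right)}\right) - 292153}} = \frac{37152}{\sqrt{- 161 \left(22 + 11\right) - 292153}} = \frac{37152}{\sqrt{\left(-161\right) 33 - 292153}} = \frac{37152}{\sqrt{-5313 - 292153}} = \frac{37152}{\sqrt{-297466}} = \frac{37152}{i \sqrt{297466}} = 37152 \left(- \frac{i \sqrt{297466}}{297466}\right) = - \frac{18576 i \sqrt{297466}}{148733}$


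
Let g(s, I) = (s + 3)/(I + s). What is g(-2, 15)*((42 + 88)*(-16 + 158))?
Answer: 1420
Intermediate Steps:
g(s, I) = (3 + s)/(I + s)
g(-2, 15)*((42 + 88)*(-16 + 158)) = ((3 - 2)/(15 - 2))*((42 + 88)*(-16 + 158)) = (1/13)*(130*142) = ((1/13)*1)*18460 = (1/13)*18460 = 1420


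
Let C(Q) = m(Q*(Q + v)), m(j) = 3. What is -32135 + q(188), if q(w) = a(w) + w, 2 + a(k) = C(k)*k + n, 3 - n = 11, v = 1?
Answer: -31393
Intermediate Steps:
n = -8 (n = 3 - 1*11 = 3 - 11 = -8)
C(Q) = 3
a(k) = -10 + 3*k (a(k) = -2 + (3*k - 8) = -2 + (-8 + 3*k) = -10 + 3*k)
q(w) = -10 + 4*w (q(w) = (-10 + 3*w) + w = -10 + 4*w)
-32135 + q(188) = -32135 + (-10 + 4*188) = -32135 + (-10 + 752) = -32135 + 742 = -31393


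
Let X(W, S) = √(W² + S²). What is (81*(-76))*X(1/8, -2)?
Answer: -1539*√257/2 ≈ -12336.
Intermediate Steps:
X(W, S) = √(S² + W²)
(81*(-76))*X(1/8, -2) = (81*(-76))*√((-2)² + (1/8)²) = -6156*√(4 + (⅛)²) = -6156*√(4 + 1/64) = -1539*√257/2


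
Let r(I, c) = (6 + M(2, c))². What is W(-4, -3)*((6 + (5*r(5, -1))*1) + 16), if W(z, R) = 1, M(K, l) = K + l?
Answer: 267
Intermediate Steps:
r(I, c) = (8 + c)² (r(I, c) = (6 + (2 + c))² = (8 + c)²)
W(-4, -3)*((6 + (5*r(5, -1))*1) + 16) = 1*((6 + (5*(8 - 1)²)*1) + 16) = 1*((6 + (5*7²)*1) + 16) = 1*((6 + (5*49)*1) + 16) = 1*((6 + 245*1) + 16) = 1*((6 + 245) + 16) = 1*(251 + 16) = 1*267 = 267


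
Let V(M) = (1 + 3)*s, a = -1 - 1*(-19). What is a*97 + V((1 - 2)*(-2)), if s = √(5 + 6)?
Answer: 1746 + 4*√11 ≈ 1759.3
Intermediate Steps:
s = √11 ≈ 3.3166
a = 18 (a = -1 + 19 = 18)
V(M) = 4*√11 (V(M) = (1 + 3)*√11 = 4*√11)
a*97 + V((1 - 2)*(-2)) = 18*97 + 4*√11 = 1746 + 4*√11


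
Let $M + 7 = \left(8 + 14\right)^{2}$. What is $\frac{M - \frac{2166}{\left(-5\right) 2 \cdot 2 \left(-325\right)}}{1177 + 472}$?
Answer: $\frac{1549167}{5359250} \approx 0.28906$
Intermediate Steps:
$M = 477$ ($M = -7 + \left(8 + 14\right)^{2} = -7 + 22^{2} = -7 + 484 = 477$)
$\frac{M - \frac{2166}{\left(-5\right) 2 \cdot 2 \left(-325\right)}}{1177 + 472} = \frac{477 - \frac{2166}{\left(-5\right) 2 \cdot 2 \left(-325\right)}}{1177 + 472} = \frac{477 - \frac{2166}{\left(-10\right) 2 \left(-325\right)}}{1649} = \left(477 - \frac{2166}{\left(-20\right) \left(-325\right)}\right) \frac{1}{1649} = \left(477 - \frac{2166}{6500}\right) \frac{1}{1649} = \left(477 - \frac{1083}{3250}\right) \frac{1}{1649} = \frac{1549167}{3250} \cdot \frac{1}{1649} = \frac{1549167}{5359250}$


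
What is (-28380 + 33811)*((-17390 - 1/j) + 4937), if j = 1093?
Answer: -73922047030/1093 ≈ -6.7632e+7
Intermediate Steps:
(-28380 + 33811)*((-17390 - 1/j) + 4937) = (-28380 + 33811)*((-17390 - 1/1093) + 4937) = 5431*((-17390 - 1*1/1093) + 4937) = 5431*((-17390 - 1/1093) + 4937) = 5431*(-19007271/1093 + 4937) = 5431*(-13611130/1093) = -73922047030/1093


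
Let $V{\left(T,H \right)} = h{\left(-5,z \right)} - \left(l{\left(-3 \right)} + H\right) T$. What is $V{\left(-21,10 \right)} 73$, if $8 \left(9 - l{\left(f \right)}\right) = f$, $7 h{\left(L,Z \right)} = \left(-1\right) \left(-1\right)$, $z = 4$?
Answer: $\frac{1663889}{56} \approx 29712.0$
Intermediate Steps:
$h{\left(L,Z \right)} = \frac{1}{7}$ ($h{\left(L,Z \right)} = \frac{\left(-1\right) \left(-1\right)}{7} = \frac{1}{7} \cdot 1 = \frac{1}{7}$)
$l{\left(f \right)} = 9 - \frac{f}{8}$
$V{\left(T,H \right)} = \frac{1}{7} - T \left(\frac{75}{8} + H\right)$ ($V{\left(T,H \right)} = \frac{1}{7} - \left(\left(9 - - \frac{3}{8}\right) + H\right) T = \frac{1}{7} - \left(\left(9 + \frac{3}{8}\right) + H\right) T = \frac{1}{7} - \left(\frac{75}{8} + H\right) T = \frac{1}{7} - T \left(\frac{75}{8} + H\right)$)
$V{\left(-21,10 \right)} 73 = \left(\frac{1}{7} - - \frac{1575}{8} - 10 \left(-21\right)\right) 73 = \left(\frac{1}{7} + \frac{1575}{8} + 210\right) 73 = \frac{22793}{56} \cdot 73 = \frac{1663889}{56}$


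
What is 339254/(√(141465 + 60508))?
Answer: 339254*√201973/201973 ≈ 754.88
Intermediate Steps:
339254/(√(141465 + 60508)) = 339254/(√201973) = 339254*(√201973/201973) = 339254*√201973/201973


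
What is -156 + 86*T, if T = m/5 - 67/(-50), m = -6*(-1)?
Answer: 1561/25 ≈ 62.440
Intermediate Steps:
m = 6
T = 127/50 (T = 6/5 - 67/(-50) = 6*(⅕) - 67*(-1/50) = 6/5 + 67/50 = 127/50 ≈ 2.5400)
-156 + 86*T = -156 + 86*(127/50) = -156 + 5461/25 = 1561/25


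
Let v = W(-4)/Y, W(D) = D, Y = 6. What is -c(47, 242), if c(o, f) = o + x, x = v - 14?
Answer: -97/3 ≈ -32.333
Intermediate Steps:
v = -2/3 (v = -4/6 = -4*1/6 = -2/3 ≈ -0.66667)
x = -44/3 (x = -2/3 - 14 = -44/3 ≈ -14.667)
c(o, f) = -44/3 + o (c(o, f) = o - 44/3 = -44/3 + o)
-c(47, 242) = -(-44/3 + 47) = -1*97/3 = -97/3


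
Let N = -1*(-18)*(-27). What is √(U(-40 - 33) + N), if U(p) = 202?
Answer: 2*I*√71 ≈ 16.852*I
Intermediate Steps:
N = -486 (N = 18*(-27) = -486)
√(U(-40 - 33) + N) = √(202 - 486) = √(-284) = 2*I*√71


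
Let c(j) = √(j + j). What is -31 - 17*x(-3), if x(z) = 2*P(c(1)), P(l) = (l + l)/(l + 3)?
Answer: -81/7 - 204*√2/7 ≈ -52.786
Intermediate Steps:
c(j) = √2*√j (c(j) = √(2*j) = √2*√j)
P(l) = 2*l/(3 + l) (P(l) = (2*l)/(3 + l) = 2*l/(3 + l))
x(z) = 4*√2/(3 + √2) (x(z) = 2*(2*(√2*√1)/(3 + √2*√1)) = 2*(2*(√2*1)/(3 + √2*1)) = 2*(2*√2/(3 + √2)) = 4*√2/(3 + √2))
-31 - 17*x(-3) = -31 - 17*(-8/7 + 12*√2/7) = -31 + (136/7 - 204*√2/7) = -81/7 - 204*√2/7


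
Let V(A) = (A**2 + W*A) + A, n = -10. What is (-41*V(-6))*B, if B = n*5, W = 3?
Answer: 24600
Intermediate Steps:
V(A) = A**2 + 4*A (V(A) = (A**2 + 3*A) + A = A**2 + 4*A)
B = -50 (B = -10*5 = -50)
(-41*V(-6))*B = -(-246)*(4 - 6)*(-50) = -(-246)*(-2)*(-50) = -41*12*(-50) = -492*(-50) = 24600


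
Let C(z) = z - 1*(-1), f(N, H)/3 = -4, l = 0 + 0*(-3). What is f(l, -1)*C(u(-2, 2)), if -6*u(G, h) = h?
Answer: -8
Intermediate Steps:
l = 0 (l = 0 + 0 = 0)
u(G, h) = -h/6
f(N, H) = -12 (f(N, H) = 3*(-4) = -12)
C(z) = 1 + z (C(z) = z + 1 = 1 + z)
f(l, -1)*C(u(-2, 2)) = -12*(1 - 1/6*2) = -12*(1 - 1/3) = -12*2/3 = -8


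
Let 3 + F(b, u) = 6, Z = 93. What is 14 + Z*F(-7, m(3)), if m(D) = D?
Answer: 293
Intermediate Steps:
F(b, u) = 3 (F(b, u) = -3 + 6 = 3)
14 + Z*F(-7, m(3)) = 14 + 93*3 = 14 + 279 = 293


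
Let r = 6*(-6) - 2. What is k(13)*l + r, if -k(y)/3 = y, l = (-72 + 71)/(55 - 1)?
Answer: -671/18 ≈ -37.278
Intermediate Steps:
r = -38 (r = -36 - 2 = -38)
l = -1/54 ≈ -0.018519
k(y) = -3*y
k(13)*l + r = -3*13*(-1/54) - 38 = -39*(-1/54) - 38 = 13/18 - 38 = -671/18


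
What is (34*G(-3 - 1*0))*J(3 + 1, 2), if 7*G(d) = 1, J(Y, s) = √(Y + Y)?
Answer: 68*√2/7 ≈ 13.738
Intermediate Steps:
J(Y, s) = √2*√Y (J(Y, s) = √(2*Y) = √2*√Y)
G(d) = ⅐ (G(d) = (⅐)*1 = ⅐)
(34*G(-3 - 1*0))*J(3 + 1, 2) = (34*(⅐))*(√2*√(3 + 1)) = 34*(√2*√4)/7 = 34*(√2*2)/7 = 34*(2*√2)/7 = 68*√2/7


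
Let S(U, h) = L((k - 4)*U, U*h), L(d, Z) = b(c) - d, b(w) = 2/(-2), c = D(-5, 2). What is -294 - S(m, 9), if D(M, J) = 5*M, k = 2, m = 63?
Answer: -419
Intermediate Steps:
c = -25 (c = 5*(-5) = -25)
b(w) = -1 (b(w) = 2*(-½) = -1)
L(d, Z) = -1 - d
S(U, h) = -1 + 2*U (S(U, h) = -1 - (2 - 4)*U = -1 - (-2)*U = -1 + 2*U)
-294 - S(m, 9) = -294 - (-1 + 2*63) = -294 - (-1 + 126) = -294 - 1*125 = -294 - 125 = -419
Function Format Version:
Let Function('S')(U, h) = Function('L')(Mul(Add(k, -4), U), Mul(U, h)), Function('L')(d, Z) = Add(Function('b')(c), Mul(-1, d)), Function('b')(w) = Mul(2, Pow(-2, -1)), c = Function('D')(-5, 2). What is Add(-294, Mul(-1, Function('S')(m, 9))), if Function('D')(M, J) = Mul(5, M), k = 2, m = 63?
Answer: -419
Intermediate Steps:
c = -25 (c = Mul(5, -5) = -25)
Function('b')(w) = -1 (Function('b')(w) = Mul(2, Rational(-1, 2)) = -1)
Function('L')(d, Z) = Add(-1, Mul(-1, d))
Function('S')(U, h) = Add(-1, Mul(2, U)) (Function('S')(U, h) = Add(-1, Mul(-1, Mul(Add(2, -4), U))) = Add(-1, Mul(-1, Mul(-2, U))) = Add(-1, Mul(2, U)))
Add(-294, Mul(-1, Function('S')(m, 9))) = Add(-294, Mul(-1, Add(-1, Mul(2, 63)))) = Add(-294, Mul(-1, Add(-1, 126))) = Add(-294, Mul(-1, 125)) = Add(-294, -125) = -419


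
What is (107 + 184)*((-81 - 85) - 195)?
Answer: -105051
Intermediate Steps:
(107 + 184)*((-81 - 85) - 195) = 291*(-166 - 195) = 291*(-361) = -105051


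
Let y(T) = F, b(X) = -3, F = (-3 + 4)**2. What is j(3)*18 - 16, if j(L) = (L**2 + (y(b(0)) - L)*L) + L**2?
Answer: 200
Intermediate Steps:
F = 1 (F = 1**2 = 1)
y(T) = 1
j(L) = 2*L**2 + L*(1 - L) (j(L) = (L**2 + (1 - L)*L) + L**2 = (L**2 + L*(1 - L)) + L**2 = 2*L**2 + L*(1 - L))
j(3)*18 - 16 = (3*(1 + 3))*18 - 16 = (3*4)*18 - 16 = 12*18 - 16 = 216 - 16 = 200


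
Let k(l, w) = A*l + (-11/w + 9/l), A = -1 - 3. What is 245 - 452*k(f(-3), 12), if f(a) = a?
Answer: -10226/3 ≈ -3408.7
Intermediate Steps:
A = -4
k(l, w) = -11/w - 4*l + 9/l (k(l, w) = -4*l + (-11/w + 9/l) = -11/w - 4*l + 9/l)
245 - 452*k(f(-3), 12) = 245 - 452*(-11/12 - 4*(-3) + 9/(-3)) = 245 - 452*(-11*1/12 + 12 + 9*(-1/3)) = 245 - 452*(-11/12 + 12 - 3) = 245 - 452*97/12 = 245 - 10961/3 = -10226/3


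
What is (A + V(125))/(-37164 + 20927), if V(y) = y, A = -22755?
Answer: 22630/16237 ≈ 1.3937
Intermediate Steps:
(A + V(125))/(-37164 + 20927) = (-22755 + 125)/(-37164 + 20927) = -22630/(-16237) = -22630*(-1/16237) = 22630/16237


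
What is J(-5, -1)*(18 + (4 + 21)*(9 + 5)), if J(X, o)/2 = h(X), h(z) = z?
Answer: -3680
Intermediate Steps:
J(X, o) = 2*X
J(-5, -1)*(18 + (4 + 21)*(9 + 5)) = (2*(-5))*(18 + (4 + 21)*(9 + 5)) = -10*(18 + 25*14) = -10*(18 + 350) = -10*368 = -3680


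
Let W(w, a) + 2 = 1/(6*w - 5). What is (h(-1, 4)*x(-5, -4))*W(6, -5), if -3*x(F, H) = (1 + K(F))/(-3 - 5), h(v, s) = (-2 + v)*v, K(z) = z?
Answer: 61/62 ≈ 0.98387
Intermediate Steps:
h(v, s) = v*(-2 + v)
W(w, a) = -2 + 1/(-5 + 6*w) (W(w, a) = -2 + 1/(6*w - 5) = -2 + 1/(-5 + 6*w))
x(F, H) = 1/24 + F/24 (x(F, H) = -(1 + F)/(3*(-3 - 5)) = -(1 + F)/(3*(-8)) = -(1 + F)*(-1)/(3*8) = -(-⅛ - F/8)/3 = 1/24 + F/24)
(h(-1, 4)*x(-5, -4))*W(6, -5) = ((-(-2 - 1))*(1/24 + (1/24)*(-5)))*((11 - 12*6)/(-5 + 6*6)) = ((-1*(-3))*(1/24 - 5/24))*((11 - 72)/(-5 + 36)) = (3*(-⅙))*(-61/31) = -(-61)/62 = -½*(-61/31) = 61/62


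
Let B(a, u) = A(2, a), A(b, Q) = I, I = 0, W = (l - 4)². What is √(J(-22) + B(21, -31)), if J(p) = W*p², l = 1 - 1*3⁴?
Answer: 1848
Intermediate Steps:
l = -80 (l = 1 - 1*81 = 1 - 81 = -80)
W = 7056 (W = (-80 - 4)² = (-84)² = 7056)
J(p) = 7056*p²
A(b, Q) = 0
B(a, u) = 0
√(J(-22) + B(21, -31)) = √(7056*(-22)² + 0) = √(7056*484 + 0) = √(3415104 + 0) = √3415104 = 1848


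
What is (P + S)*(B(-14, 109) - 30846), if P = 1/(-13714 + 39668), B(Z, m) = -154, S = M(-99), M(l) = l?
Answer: 39826397500/12977 ≈ 3.0690e+6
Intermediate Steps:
S = -99
P = 1/25954 ≈ 3.8530e-5
(P + S)*(B(-14, 109) - 30846) = (1/25954 - 99)*(-154 - 30846) = -2569445/25954*(-31000) = 39826397500/12977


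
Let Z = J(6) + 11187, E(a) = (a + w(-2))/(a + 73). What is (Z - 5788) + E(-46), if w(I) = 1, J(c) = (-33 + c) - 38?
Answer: 15997/3 ≈ 5332.3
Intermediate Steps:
J(c) = -71 + c
E(a) = (1 + a)/(73 + a) (E(a) = (a + 1)/(a + 73) = (1 + a)/(73 + a))
Z = 11122 (Z = (-71 + 6) + 11187 = -65 + 11187 = 11122)
(Z - 5788) + E(-46) = (11122 - 5788) + (1 - 46)/(73 - 46) = 5334 - 45/27 = 5334 + (1/27)*(-45) = 5334 - 5/3 = 15997/3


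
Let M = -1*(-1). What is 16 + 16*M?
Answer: 32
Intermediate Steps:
M = 1
16 + 16*M = 16 + 16*1 = 16 + 16 = 32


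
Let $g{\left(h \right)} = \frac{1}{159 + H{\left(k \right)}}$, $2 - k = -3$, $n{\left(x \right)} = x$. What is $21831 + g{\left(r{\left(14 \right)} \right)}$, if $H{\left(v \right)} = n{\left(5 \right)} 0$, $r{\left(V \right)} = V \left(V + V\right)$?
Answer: $\frac{3471130}{159} \approx 21831.0$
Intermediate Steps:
$k = 5$ ($k = 2 - -3 = 2 + 3 = 5$)
$r{\left(V \right)} = 2 V^{2}$ ($r{\left(V \right)} = V 2 V = 2 V^{2}$)
$H{\left(v \right)} = 0$ ($H{\left(v \right)} = 5 \cdot 0 = 0$)
$g{\left(h \right)} = \frac{1}{159}$ ($g{\left(h \right)} = \frac{1}{159 + 0} = \frac{1}{159}$)
$21831 + g{\left(r{\left(14 \right)} \right)} = 21831 + \frac{1}{159} = \frac{3471130}{159}$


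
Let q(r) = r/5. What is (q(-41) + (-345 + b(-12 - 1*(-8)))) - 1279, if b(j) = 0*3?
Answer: -8161/5 ≈ -1632.2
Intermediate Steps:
b(j) = 0
q(r) = r/5 (q(r) = r*(⅕) = r/5)
(q(-41) + (-345 + b(-12 - 1*(-8)))) - 1279 = ((⅕)*(-41) + (-345 + 0)) - 1279 = (-41/5 - 345) - 1279 = -1766/5 - 1279 = -8161/5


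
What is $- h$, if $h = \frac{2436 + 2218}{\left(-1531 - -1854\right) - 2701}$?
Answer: $\frac{2327}{1189} \approx 1.9571$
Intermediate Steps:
$h = - \frac{2327}{1189}$ ($h = \frac{4654}{\left(-1531 + 1854\right) - 2701} = \frac{4654}{323 - 2701} = \frac{4654}{-2378} = 4654 \left(- \frac{1}{2378}\right) = - \frac{2327}{1189} \approx -1.9571$)
$- h = \left(-1\right) \left(- \frac{2327}{1189}\right) = \frac{2327}{1189}$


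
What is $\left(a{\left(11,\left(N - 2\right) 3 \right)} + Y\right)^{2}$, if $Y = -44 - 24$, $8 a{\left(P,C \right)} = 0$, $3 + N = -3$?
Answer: $4624$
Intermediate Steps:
$N = -6$ ($N = -3 - 3 = -6$)
$a{\left(P,C \right)} = 0$ ($a{\left(P,C \right)} = \frac{1}{8} \cdot 0 = 0$)
$Y = -68$ ($Y = -44 - 24 = -68$)
$\left(a{\left(11,\left(N - 2\right) 3 \right)} + Y\right)^{2} = \left(0 - 68\right)^{2} = \left(-68\right)^{2} = 4624$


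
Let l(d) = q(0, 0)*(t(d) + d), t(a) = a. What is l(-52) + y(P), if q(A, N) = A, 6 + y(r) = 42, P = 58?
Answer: 36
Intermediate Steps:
y(r) = 36 (y(r) = -6 + 42 = 36)
l(d) = 0 (l(d) = 0*(d + d) = 0*(2*d) = 0)
l(-52) + y(P) = 0 + 36 = 36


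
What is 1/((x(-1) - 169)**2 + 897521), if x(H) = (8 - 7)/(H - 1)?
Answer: 4/3705005 ≈ 1.0796e-6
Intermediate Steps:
x(H) = 1/(-1 + H)
1/((x(-1) - 169)**2 + 897521) = 1/((1/(-1 - 1) - 169)**2 + 897521) = 1/((1/(-2) - 169)**2 + 897521) = 1/((-1/2 - 169)**2 + 897521) = 1/((-339/2)**2 + 897521) = 1/(114921/4 + 897521) = 1/(3705005/4) = 4/3705005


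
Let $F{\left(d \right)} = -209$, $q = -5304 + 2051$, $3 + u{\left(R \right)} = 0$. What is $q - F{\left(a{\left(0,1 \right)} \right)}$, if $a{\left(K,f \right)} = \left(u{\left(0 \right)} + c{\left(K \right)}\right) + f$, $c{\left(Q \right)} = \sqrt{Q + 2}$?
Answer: $-3044$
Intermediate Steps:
$u{\left(R \right)} = -3$ ($u{\left(R \right)} = -3 + 0 = -3$)
$c{\left(Q \right)} = \sqrt{2 + Q}$
$a{\left(K,f \right)} = -3 + f + \sqrt{2 + K}$ ($a{\left(K,f \right)} = \left(-3 + \sqrt{2 + K}\right) + f = -3 + f + \sqrt{2 + K}$)
$q = -3253$
$q - F{\left(a{\left(0,1 \right)} \right)} = -3253 - -209 = -3253 + 209 = -3044$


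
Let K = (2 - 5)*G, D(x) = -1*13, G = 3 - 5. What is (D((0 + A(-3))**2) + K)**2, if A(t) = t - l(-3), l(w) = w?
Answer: 49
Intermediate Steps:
A(t) = 3 + t (A(t) = t - 1*(-3) = t + 3 = 3 + t)
G = -2
D(x) = -13
K = 6 (K = (2 - 5)*(-2) = -3*(-2) = 6)
(D((0 + A(-3))**2) + K)**2 = (-13 + 6)**2 = (-7)**2 = 49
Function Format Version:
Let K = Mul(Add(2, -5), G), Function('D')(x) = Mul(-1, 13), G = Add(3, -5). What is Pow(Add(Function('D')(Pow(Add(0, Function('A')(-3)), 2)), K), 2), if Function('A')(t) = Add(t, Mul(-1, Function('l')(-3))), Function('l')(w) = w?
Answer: 49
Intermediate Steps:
Function('A')(t) = Add(3, t) (Function('A')(t) = Add(t, Mul(-1, -3)) = Add(t, 3) = Add(3, t))
G = -2
Function('D')(x) = -13
K = 6 (K = Mul(Add(2, -5), -2) = Mul(-3, -2) = 6)
Pow(Add(Function('D')(Pow(Add(0, Function('A')(-3)), 2)), K), 2) = Pow(Add(-13, 6), 2) = Pow(-7, 2) = 49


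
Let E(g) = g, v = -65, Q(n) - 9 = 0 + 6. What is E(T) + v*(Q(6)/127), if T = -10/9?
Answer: -10045/1143 ≈ -8.7883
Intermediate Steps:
Q(n) = 15 (Q(n) = 9 + (0 + 6) = 9 + 6 = 15)
T = -10/9 (T = -10*⅑ = -10/9 ≈ -1.1111)
E(T) + v*(Q(6)/127) = -10/9 - 975/127 = -10045/1143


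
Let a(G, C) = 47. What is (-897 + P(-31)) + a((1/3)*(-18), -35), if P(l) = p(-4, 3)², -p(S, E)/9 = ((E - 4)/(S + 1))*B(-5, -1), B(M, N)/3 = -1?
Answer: -769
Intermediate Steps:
B(M, N) = -3 (B(M, N) = 3*(-1) = -3)
p(S, E) = 27*(-4 + E)/(1 + S) (p(S, E) = -9*(E - 4)/(S + 1)*(-3) = -9*(-4 + E)/(1 + S)*(-3) = -(-27)*(-4 + E)/(1 + S) = 27*(-4 + E)/(1 + S))
P(l) = 81 (P(l) = (27*(-4 + 3)/(1 - 4))² = (27*(-1)/(-3))² = (27*(-⅓)*(-1))² = 9² = 81)
(-897 + P(-31)) + a((1/3)*(-18), -35) = (-897 + 81) + 47 = -816 + 47 = -769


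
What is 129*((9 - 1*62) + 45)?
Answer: -1032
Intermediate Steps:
129*((9 - 1*62) + 45) = 129*((9 - 62) + 45) = 129*(-53 + 45) = 129*(-8) = -1032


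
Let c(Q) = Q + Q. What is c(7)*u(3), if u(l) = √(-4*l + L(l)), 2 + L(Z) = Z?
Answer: 14*I*√11 ≈ 46.433*I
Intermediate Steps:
L(Z) = -2 + Z
c(Q) = 2*Q
u(l) = √(-2 - 3*l) (u(l) = √(-4*l + (-2 + l)) = √(-2 - 3*l))
c(7)*u(3) = (2*7)*√(-2 - 3*3) = 14*√(-2 - 9) = 14*√(-11) = 14*(I*√11) = 14*I*√11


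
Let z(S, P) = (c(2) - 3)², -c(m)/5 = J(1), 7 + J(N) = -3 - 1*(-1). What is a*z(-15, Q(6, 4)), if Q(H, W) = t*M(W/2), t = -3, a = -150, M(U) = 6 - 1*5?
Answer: -264600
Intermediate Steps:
M(U) = 1 (M(U) = 6 - 5 = 1)
J(N) = -9 (J(N) = -7 + (-3 - 1*(-1)) = -7 + (-3 + 1) = -7 - 2 = -9)
c(m) = 45 (c(m) = -5*(-9) = 45)
Q(H, W) = -3 (Q(H, W) = -3*1 = -3)
z(S, P) = 1764 (z(S, P) = (45 - 3)² = 42² = 1764)
a*z(-15, Q(6, 4)) = -150*1764 = -264600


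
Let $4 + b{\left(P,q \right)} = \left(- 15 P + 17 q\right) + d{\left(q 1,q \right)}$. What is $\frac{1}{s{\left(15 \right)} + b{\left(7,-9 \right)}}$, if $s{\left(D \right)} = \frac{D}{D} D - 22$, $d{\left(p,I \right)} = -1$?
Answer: $- \frac{1}{270} \approx -0.0037037$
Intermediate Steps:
$b{\left(P,q \right)} = -5 - 15 P + 17 q$ ($b{\left(P,q \right)} = -4 - \left(1 - 17 q + 15 P\right) = -5 - 15 P + 17 q$)
$s{\left(D \right)} = -22 + D$ ($s{\left(D \right)} = 1 D - 22 = D - 22 = -22 + D$)
$\frac{1}{s{\left(15 \right)} + b{\left(7,-9 \right)}} = \frac{1}{\left(-22 + 15\right) - 263} = \frac{1}{-7 - 263} = \frac{1}{-270} = - \frac{1}{270}$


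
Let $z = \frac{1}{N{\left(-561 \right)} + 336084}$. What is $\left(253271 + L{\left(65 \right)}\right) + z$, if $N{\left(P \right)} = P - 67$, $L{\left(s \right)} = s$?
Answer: $\frac{84983081217}{335456} \approx 2.5334 \cdot 10^{5}$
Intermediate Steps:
$N{\left(P \right)} = -67 + P$
$z = \frac{1}{335456}$ ($z = \frac{1}{\left(-67 - 561\right) + 336084} = \frac{1}{-628 + 336084} = \frac{1}{335456} \approx 2.981 \cdot 10^{-6}$)
$\left(253271 + L{\left(65 \right)}\right) + z = \left(253271 + 65\right) + \frac{1}{335456} = 253336 + \frac{1}{335456} = \frac{84983081217}{335456}$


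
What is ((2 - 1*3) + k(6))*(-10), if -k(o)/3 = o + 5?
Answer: 340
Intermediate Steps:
k(o) = -15 - 3*o (k(o) = -3*(o + 5) = -3*(5 + o) = -15 - 3*o)
((2 - 1*3) + k(6))*(-10) = ((2 - 1*3) + (-15 - 3*6))*(-10) = ((2 - 3) + (-15 - 18))*(-10) = (-1 - 33)*(-10) = -34*(-10) = 340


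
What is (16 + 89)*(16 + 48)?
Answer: 6720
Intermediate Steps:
(16 + 89)*(16 + 48) = 105*64 = 6720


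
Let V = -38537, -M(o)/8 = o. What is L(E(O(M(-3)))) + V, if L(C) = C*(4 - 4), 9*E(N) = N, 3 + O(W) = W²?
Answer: -38537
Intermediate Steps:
M(o) = -8*o
O(W) = -3 + W²
E(N) = N/9
L(C) = 0 (L(C) = C*0 = 0)
L(E(O(M(-3)))) + V = 0 - 38537 = -38537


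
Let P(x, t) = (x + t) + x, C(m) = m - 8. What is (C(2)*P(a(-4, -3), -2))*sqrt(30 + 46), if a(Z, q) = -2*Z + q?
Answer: -96*sqrt(19) ≈ -418.45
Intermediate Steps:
C(m) = -8 + m
a(Z, q) = q - 2*Z
P(x, t) = t + 2*x (P(x, t) = (t + x) + x = t + 2*x)
(C(2)*P(a(-4, -3), -2))*sqrt(30 + 46) = ((-8 + 2)*(-2 + 2*(-3 - 2*(-4))))*sqrt(30 + 46) = (-6*(-2 + 2*(-3 + 8)))*sqrt(76) = (-6*(-2 + 2*5))*(2*sqrt(19)) = (-6*(-2 + 10))*(2*sqrt(19)) = (-6*8)*(2*sqrt(19)) = -96*sqrt(19)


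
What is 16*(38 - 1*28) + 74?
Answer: 234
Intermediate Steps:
16*(38 - 1*28) + 74 = 16*(38 - 28) + 74 = 16*10 + 74 = 160 + 74 = 234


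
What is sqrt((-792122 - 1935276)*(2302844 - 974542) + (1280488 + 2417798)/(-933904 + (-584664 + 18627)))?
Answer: I*sqrt(8150677266502921926341402)/1499941 ≈ 1.9034e+6*I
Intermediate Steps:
sqrt((-792122 - 1935276)*(2302844 - 974542) + (1280488 + 2417798)/(-933904 + (-584664 + 18627))) = sqrt(-2727398*1328302 + 3698286/(-933904 - 566037)) = sqrt(-3622808218196 + 3698286/(-1499941)) = sqrt(-3622808218196 + 3698286*(-1/1499941)) = sqrt(-3622808218196 - 3698286/1499941) = sqrt(-5433998581612824722/1499941) = I*sqrt(8150677266502921926341402)/1499941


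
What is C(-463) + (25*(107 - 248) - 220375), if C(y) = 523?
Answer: -223377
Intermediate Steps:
C(-463) + (25*(107 - 248) - 220375) = 523 + (25*(107 - 248) - 220375) = 523 + (25*(-141) - 220375) = 523 + (-3525 - 220375) = 523 - 223900 = -223377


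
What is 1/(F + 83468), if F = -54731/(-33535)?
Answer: 33535/2799154111 ≈ 1.1980e-5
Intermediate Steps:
F = 54731/33535 (F = -54731*(-1/33535) = 54731/33535 ≈ 1.6321)
1/(F + 83468) = 1/(54731/33535 + 83468) = 1/(2799154111/33535) = 33535/2799154111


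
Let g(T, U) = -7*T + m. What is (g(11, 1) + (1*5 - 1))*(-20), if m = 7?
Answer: 1320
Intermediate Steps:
g(T, U) = 7 - 7*T (g(T, U) = -7*T + 7 = 7 - 7*T)
(g(11, 1) + (1*5 - 1))*(-20) = ((7 - 7*11) + (1*5 - 1))*(-20) = ((7 - 77) + (5 - 1))*(-20) = (-70 + 4)*(-20) = -66*(-20) = 1320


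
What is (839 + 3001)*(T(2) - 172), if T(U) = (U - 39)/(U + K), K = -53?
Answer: -11180800/17 ≈ -6.5769e+5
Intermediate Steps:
T(U) = (-39 + U)/(-53 + U) (T(U) = (U - 39)/(U - 53) = (-39 + U)/(-53 + U))
(839 + 3001)*(T(2) - 172) = (839 + 3001)*((-39 + 2)/(-53 + 2) - 172) = 3840*(-37/(-51) - 172) = 3840*(-1/51*(-37) - 172) = 3840*(37/51 - 172) = 3840*(-8735/51) = -11180800/17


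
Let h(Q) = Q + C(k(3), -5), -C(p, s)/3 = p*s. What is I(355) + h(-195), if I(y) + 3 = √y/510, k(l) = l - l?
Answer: -198 + √355/510 ≈ -197.96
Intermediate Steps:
k(l) = 0
C(p, s) = -3*p*s
h(Q) = Q (h(Q) = Q - 3*0*(-5) = Q + 0 = Q)
I(y) = -3 + √y/510
I(355) + h(-195) = (-3 + √355/510) - 195 = -198 + √355/510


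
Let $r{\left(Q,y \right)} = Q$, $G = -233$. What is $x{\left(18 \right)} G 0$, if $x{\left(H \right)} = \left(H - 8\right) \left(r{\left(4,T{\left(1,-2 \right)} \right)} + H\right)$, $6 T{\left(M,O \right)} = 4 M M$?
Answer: $0$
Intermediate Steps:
$T{\left(M,O \right)} = \frac{2 M^{2}}{3}$ ($T{\left(M,O \right)} = \frac{4 M M}{6} = \frac{4 M^{2}}{6} = \frac{2 M^{2}}{3}$)
$x{\left(H \right)} = \left(-8 + H\right) \left(4 + H\right)$ ($x{\left(H \right)} = \left(H - 8\right) \left(4 + H\right) = \left(-8 + H\right) \left(4 + H\right)$)
$x{\left(18 \right)} G 0 = \left(-32 + 18^{2} - 72\right) \left(\left(-233\right) 0\right) = \left(-32 + 324 - 72\right) 0 = 220 \cdot 0 = 0$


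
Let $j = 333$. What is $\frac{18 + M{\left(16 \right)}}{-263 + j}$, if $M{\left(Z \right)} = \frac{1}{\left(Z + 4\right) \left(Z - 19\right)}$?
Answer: $\frac{1079}{4200} \approx 0.2569$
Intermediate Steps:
$M{\left(Z \right)} = \frac{1}{\left(-19 + Z\right) \left(4 + Z\right)}$ ($M{\left(Z \right)} = \frac{1}{\left(4 + Z\right) \left(-19 + Z\right)} = \frac{1}{\left(-19 + Z\right) \left(4 + Z\right)}$)
$\frac{18 + M{\left(16 \right)}}{-263 + j} = \frac{18 + \frac{1}{-76 + 16^{2} - 240}}{-263 + 333} = \frac{18 + \frac{1}{-76 + 256 - 240}}{70} = \left(18 + \frac{1}{-60}\right) \frac{1}{70} = \left(18 - \frac{1}{60}\right) \frac{1}{70} = \frac{1079}{60} \cdot \frac{1}{70} = \frac{1079}{4200}$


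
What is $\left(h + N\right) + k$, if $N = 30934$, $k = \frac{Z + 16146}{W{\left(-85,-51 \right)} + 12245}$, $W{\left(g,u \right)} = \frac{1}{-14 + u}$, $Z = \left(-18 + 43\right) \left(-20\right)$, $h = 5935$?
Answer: $\frac{14672969473}{397962} \approx 36870.0$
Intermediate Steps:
$Z = -500$ ($Z = 25 \left(-20\right) = -500$)
$k = \frac{508495}{397962}$ ($k = \frac{-500 + 16146}{\frac{1}{-14 - 51} + 12245} = \frac{15646}{\frac{1}{-65} + 12245} = \frac{15646}{- \frac{1}{65} + 12245} = \frac{15646}{\frac{795924}{65}} = 15646 \cdot \frac{65}{795924} = \frac{508495}{397962} \approx 1.2777$)
$\left(h + N\right) + k = \left(5935 + 30934\right) + \frac{508495}{397962} = 36869 + \frac{508495}{397962} = \frac{14672969473}{397962}$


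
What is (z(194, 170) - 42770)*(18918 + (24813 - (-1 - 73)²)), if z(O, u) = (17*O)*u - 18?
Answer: 19811193360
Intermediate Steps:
z(O, u) = -18 + 17*O*u (z(O, u) = 17*O*u - 18 = -18 + 17*O*u)
(z(194, 170) - 42770)*(18918 + (24813 - (-1 - 73)²)) = ((-18 + 17*194*170) - 42770)*(18918 + (24813 - (-1 - 73)²)) = ((-18 + 560660) - 42770)*(18918 + (24813 - 1*(-74)²)) = (560642 - 42770)*(18918 + (24813 - 1*5476)) = 517872*(18918 + (24813 - 5476)) = 517872*(18918 + 19337) = 517872*38255 = 19811193360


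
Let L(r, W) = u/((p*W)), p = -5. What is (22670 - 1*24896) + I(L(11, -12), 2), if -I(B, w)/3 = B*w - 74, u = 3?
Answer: -20043/10 ≈ -2004.3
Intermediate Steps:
L(r, W) = -3/(5*W) (L(r, W) = 3/((-5*W)) = 3*(-1/(5*W)) = -3/(5*W))
I(B, w) = 222 - 3*B*w (I(B, w) = -3*(B*w - 74) = -3*(-74 + B*w) = 222 - 3*B*w)
(22670 - 1*24896) + I(L(11, -12), 2) = (22670 - 1*24896) + (222 - 3*(-⅗/(-12))*2) = (22670 - 24896) + (222 - 3*(-⅗*(-1/12))*2) = -2226 + (222 - 3*1/20*2) = -2226 + (222 - 3/10) = -2226 + 2217/10 = -20043/10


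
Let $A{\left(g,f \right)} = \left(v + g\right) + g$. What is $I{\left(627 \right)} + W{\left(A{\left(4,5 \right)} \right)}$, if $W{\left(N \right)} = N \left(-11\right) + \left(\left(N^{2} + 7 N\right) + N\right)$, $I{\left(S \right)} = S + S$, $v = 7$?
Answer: $1434$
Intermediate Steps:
$A{\left(g,f \right)} = 7 + 2 g$ ($A{\left(g,f \right)} = \left(7 + g\right) + g = 7 + 2 g$)
$I{\left(S \right)} = 2 S$
$W{\left(N \right)} = N^{2} - 3 N$ ($W{\left(N \right)} = - 11 N + \left(N^{2} + 8 N\right) = N^{2} - 3 N$)
$I{\left(627 \right)} + W{\left(A{\left(4,5 \right)} \right)} = 2 \cdot 627 + \left(7 + 2 \cdot 4\right) \left(-3 + \left(7 + 2 \cdot 4\right)\right) = 1254 + \left(7 + 8\right) \left(-3 + \left(7 + 8\right)\right) = 1254 + 15 \left(-3 + 15\right) = 1254 + 15 \cdot 12 = 1254 + 180 = 1434$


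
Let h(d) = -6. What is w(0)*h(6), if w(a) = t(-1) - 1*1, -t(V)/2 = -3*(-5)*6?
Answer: 1086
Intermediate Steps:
t(V) = -180 (t(V) = -2*(-3*(-5))*6 = -30*6 = -2*90 = -180)
w(a) = -181 (w(a) = -180 - 1*1 = -180 - 1 = -181)
w(0)*h(6) = -181*(-6) = 1086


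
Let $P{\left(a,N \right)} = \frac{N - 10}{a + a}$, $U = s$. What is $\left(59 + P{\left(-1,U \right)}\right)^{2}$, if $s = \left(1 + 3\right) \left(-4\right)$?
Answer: $5184$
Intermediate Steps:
$s = -16$ ($s = 4 \left(-4\right) = -16$)
$U = -16$
$P{\left(a,N \right)} = \frac{-10 + N}{2 a}$
$\left(59 + P{\left(-1,U \right)}\right)^{2} = \left(59 + \frac{-10 - 16}{2 \left(-1\right)}\right)^{2} = \left(59 + \frac{1}{2} \left(-1\right) \left(-26\right)\right)^{2} = \left(59 + 13\right)^{2} = 72^{2} = 5184$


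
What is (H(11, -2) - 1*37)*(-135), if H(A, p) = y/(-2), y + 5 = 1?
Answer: 4725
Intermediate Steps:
y = -4 (y = -5 + 1 = -4)
H(A, p) = 2 (H(A, p) = -4/(-2) = -4*(-½) = 2)
(H(11, -2) - 1*37)*(-135) = (2 - 1*37)*(-135) = (2 - 37)*(-135) = -35*(-135) = 4725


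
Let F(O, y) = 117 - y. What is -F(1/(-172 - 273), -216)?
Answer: -333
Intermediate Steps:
-F(1/(-172 - 273), -216) = -(117 - 1*(-216)) = -(117 + 216) = -1*333 = -333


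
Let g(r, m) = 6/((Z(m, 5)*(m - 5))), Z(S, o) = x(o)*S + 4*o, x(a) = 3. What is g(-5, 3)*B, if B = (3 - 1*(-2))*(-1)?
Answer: 15/29 ≈ 0.51724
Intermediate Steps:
Z(S, o) = 3*S + 4*o
B = -5 (B = (3 + 2)*(-1) = 5*(-1) = -5)
g(r, m) = 6/((-5 + m)*(20 + 3*m)) (g(r, m) = 6/(((3*m + 4*5)*(m - 5))) = 6/(((3*m + 20)*(-5 + m))) = 6/(((20 + 3*m)*(-5 + m))) = 6/(((-5 + m)*(20 + 3*m))) = 6*(1/((-5 + m)*(20 + 3*m))) = 6/((-5 + m)*(20 + 3*m)))
g(-5, 3)*B = (6/((-5 + 3)*(20 + 3*3)))*(-5) = (6/(-2*(20 + 9)))*(-5) = (6*(-1/2)/29)*(-5) = (6*(-1/2)*(1/29))*(-5) = -3/29*(-5) = 15/29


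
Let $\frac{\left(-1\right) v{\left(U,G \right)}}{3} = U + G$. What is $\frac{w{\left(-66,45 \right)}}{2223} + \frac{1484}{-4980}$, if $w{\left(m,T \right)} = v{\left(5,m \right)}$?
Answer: $- \frac{66322}{307515} \approx -0.21567$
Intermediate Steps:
$v{\left(U,G \right)} = - 3 G - 3 U$ ($v{\left(U,G \right)} = - 3 \left(U + G\right) = - 3 \left(G + U\right) = - 3 G - 3 U$)
$w{\left(m,T \right)} = -15 - 3 m$ ($w{\left(m,T \right)} = - 3 m - 15 = -15 - 3 m$)
$\frac{w{\left(-66,45 \right)}}{2223} + \frac{1484}{-4980} = \frac{-15 - -198}{2223} + \frac{1484}{-4980} = \left(-15 + 198\right) \frac{1}{2223} + 1484 \left(- \frac{1}{4980}\right) = 183 \cdot \frac{1}{2223} - \frac{371}{1245} = \frac{61}{741} - \frac{371}{1245} = - \frac{66322}{307515}$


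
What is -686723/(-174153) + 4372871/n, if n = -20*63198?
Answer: 35480599939/73374141960 ≈ 0.48356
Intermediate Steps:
n = -1263960
-686723/(-174153) + 4372871/n = -686723/(-174153) + 4372871/(-1263960) = -686723*(-1/174153) + 4372871*(-1/1263960) = 686723/174153 - 4372871/1263960 = 35480599939/73374141960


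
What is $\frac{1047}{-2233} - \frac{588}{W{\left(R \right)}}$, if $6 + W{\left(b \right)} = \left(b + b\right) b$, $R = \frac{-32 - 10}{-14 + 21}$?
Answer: $- \frac{20941}{2233} \approx -9.378$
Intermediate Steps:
$R = -6$ ($R = - \frac{42}{7} = \left(-42\right) \frac{1}{7} = -6$)
$W{\left(b \right)} = -6 + 2 b^{2}$ ($W{\left(b \right)} = -6 + \left(b + b\right) b = -6 + 2 b b = -6 + 2 b^{2}$)
$\frac{1047}{-2233} - \frac{588}{W{\left(R \right)}} = \frac{1047}{-2233} - \frac{588}{-6 + 2 \left(-6\right)^{2}} = 1047 \left(- \frac{1}{2233}\right) - \frac{588}{-6 + 2 \cdot 36} = - \frac{1047}{2233} - \frac{588}{-6 + 72} = - \frac{1047}{2233} - \frac{588}{66} = - \frac{1047}{2233} - \frac{98}{11} = - \frac{20941}{2233}$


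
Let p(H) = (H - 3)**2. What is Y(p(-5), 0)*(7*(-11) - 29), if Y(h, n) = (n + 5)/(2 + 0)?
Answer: -265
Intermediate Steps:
p(H) = (-3 + H)**2
Y(h, n) = 5/2 + n/2 (Y(h, n) = (5 + n)/2 = (5 + n)*(1/2) = 5/2 + n/2)
Y(p(-5), 0)*(7*(-11) - 29) = (5/2 + (1/2)*0)*(7*(-11) - 29) = (5/2 + 0)*(-77 - 29) = (5/2)*(-106) = -265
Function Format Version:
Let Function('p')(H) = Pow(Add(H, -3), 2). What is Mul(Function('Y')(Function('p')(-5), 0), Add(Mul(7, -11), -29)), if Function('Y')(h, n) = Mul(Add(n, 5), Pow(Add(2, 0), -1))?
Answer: -265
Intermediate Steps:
Function('p')(H) = Pow(Add(-3, H), 2)
Function('Y')(h, n) = Add(Rational(5, 2), Mul(Rational(1, 2), n)) (Function('Y')(h, n) = Mul(Add(5, n), Pow(2, -1)) = Mul(Add(5, n), Rational(1, 2)) = Add(Rational(5, 2), Mul(Rational(1, 2), n)))
Mul(Function('Y')(Function('p')(-5), 0), Add(Mul(7, -11), -29)) = Mul(Add(Rational(5, 2), Mul(Rational(1, 2), 0)), Add(Mul(7, -11), -29)) = Mul(Add(Rational(5, 2), 0), Add(-77, -29)) = Mul(Rational(5, 2), -106) = -265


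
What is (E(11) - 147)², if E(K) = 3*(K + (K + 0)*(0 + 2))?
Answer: 2304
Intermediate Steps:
E(K) = 9*K (E(K) = 3*(K + K*2) = 3*(K + 2*K) = 3*(3*K) = 9*K)
(E(11) - 147)² = (9*11 - 147)² = (99 - 147)² = (-48)² = 2304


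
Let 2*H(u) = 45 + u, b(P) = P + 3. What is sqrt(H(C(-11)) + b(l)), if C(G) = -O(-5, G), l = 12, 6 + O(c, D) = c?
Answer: sqrt(43) ≈ 6.5574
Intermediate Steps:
O(c, D) = -6 + c
b(P) = 3 + P
C(G) = 11 (C(G) = -(-6 - 5) = -1*(-11) = 11)
H(u) = 45/2 + u/2 (H(u) = (45 + u)/2 = 45/2 + u/2)
sqrt(H(C(-11)) + b(l)) = sqrt((45/2 + (1/2)*11) + (3 + 12)) = sqrt((45/2 + 11/2) + 15) = sqrt(28 + 15) = sqrt(43)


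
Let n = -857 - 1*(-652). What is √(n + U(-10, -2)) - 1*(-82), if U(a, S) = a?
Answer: 82 + I*√215 ≈ 82.0 + 14.663*I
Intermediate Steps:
n = -205 (n = -857 + 652 = -205)
√(n + U(-10, -2)) - 1*(-82) = √(-205 - 10) - 1*(-82) = √(-215) + 82 = I*√215 + 82 = 82 + I*√215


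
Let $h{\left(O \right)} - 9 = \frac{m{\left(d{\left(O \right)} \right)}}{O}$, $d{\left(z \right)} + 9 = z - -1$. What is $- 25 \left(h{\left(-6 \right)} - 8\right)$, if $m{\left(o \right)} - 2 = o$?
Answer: $-75$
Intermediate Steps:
$d{\left(z \right)} = -8 + z$ ($d{\left(z \right)} = -9 + \left(z - -1\right) = -9 + \left(z + 1\right) = -9 + \left(1 + z\right) = -8 + z$)
$m{\left(o \right)} = 2 + o$
$h{\left(O \right)} = 9 + \frac{-6 + O}{O}$ ($h{\left(O \right)} = 9 + \frac{2 + \left(-8 + O\right)}{O} = 9 + \frac{-6 + O}{O}$)
$- 25 \left(h{\left(-6 \right)} - 8\right) = - 25 \left(\left(10 - \frac{6}{-6}\right) - 8\right) = - 25 \left(\left(10 - -1\right) - 8\right) = - 25 \left(\left(10 + 1\right) - 8\right) = - 25 \left(11 - 8\right) = \left(-25\right) 3 = -75$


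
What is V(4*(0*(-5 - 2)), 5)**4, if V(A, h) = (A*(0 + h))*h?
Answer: 0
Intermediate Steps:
V(A, h) = A*h**2 (V(A, h) = (A*h)*h = A*h**2)
V(4*(0*(-5 - 2)), 5)**4 = ((4*(0*(-5 - 2)))*5**2)**4 = ((4*(0*(-7)))*25)**4 = ((4*0)*25)**4 = (0*25)**4 = 0**4 = 0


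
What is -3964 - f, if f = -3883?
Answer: -81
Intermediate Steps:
-3964 - f = -3964 - 1*(-3883) = -3964 + 3883 = -81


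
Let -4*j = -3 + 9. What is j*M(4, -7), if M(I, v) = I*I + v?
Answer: -27/2 ≈ -13.500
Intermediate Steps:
M(I, v) = v + I**2 (M(I, v) = I**2 + v = v + I**2)
j = -3/2 (j = -(-3 + 9)/4 = -1/4*6 = -3/2 ≈ -1.5000)
j*M(4, -7) = -3*(-7 + 4**2)/2 = -3*(-7 + 16)/2 = -3/2*9 = -27/2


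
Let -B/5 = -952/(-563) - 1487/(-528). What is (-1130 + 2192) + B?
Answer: 308995183/297264 ≈ 1039.5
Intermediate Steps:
B = -6699185/297264 (B = -5*(-952/(-563) - 1487/(-528)) = -5*(-952*(-1/563) - 1487*(-1/528)) = -5*(952/563 + 1487/528) = -5*1339837/297264 = -6699185/297264 ≈ -22.536)
(-1130 + 2192) + B = (-1130 + 2192) - 6699185/297264 = 1062 - 6699185/297264 = 308995183/297264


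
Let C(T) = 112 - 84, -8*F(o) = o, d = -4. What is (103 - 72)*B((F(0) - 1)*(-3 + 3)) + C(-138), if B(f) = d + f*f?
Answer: -96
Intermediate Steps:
F(o) = -o/8
C(T) = 28
B(f) = -4 + f**2 (B(f) = -4 + f*f = -4 + f**2)
(103 - 72)*B((F(0) - 1)*(-3 + 3)) + C(-138) = (103 - 72)*(-4 + ((-1/8*0 - 1)*(-3 + 3))**2) + 28 = 31*(-4 + ((0 - 1)*0)**2) + 28 = 31*(-4 + (-1*0)**2) + 28 = 31*(-4 + 0**2) + 28 = 31*(-4 + 0) + 28 = 31*(-4) + 28 = -124 + 28 = -96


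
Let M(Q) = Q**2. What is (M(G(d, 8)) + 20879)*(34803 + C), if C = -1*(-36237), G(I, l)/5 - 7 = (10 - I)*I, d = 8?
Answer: 2422748160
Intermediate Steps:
G(I, l) = 35 + 5*I*(10 - I) (G(I, l) = 35 + 5*((10 - I)*I) = 35 + 5*(I*(10 - I)) = 35 + 5*I*(10 - I))
C = 36237
(M(G(d, 8)) + 20879)*(34803 + C) = ((35 - 5*8**2 + 50*8)**2 + 20879)*(34803 + 36237) = ((35 - 5*64 + 400)**2 + 20879)*71040 = ((35 - 320 + 400)**2 + 20879)*71040 = (115**2 + 20879)*71040 = (13225 + 20879)*71040 = 34104*71040 = 2422748160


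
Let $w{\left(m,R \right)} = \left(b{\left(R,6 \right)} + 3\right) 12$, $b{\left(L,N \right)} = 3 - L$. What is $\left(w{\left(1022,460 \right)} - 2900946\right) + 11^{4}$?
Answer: $-2891753$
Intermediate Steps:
$w{\left(m,R \right)} = 72 - 12 R$ ($w{\left(m,R \right)} = \left(\left(3 - R\right) + 3\right) 12 = \left(6 - R\right) 12 = 72 - 12 R$)
$\left(w{\left(1022,460 \right)} - 2900946\right) + 11^{4} = \left(\left(72 - 5520\right) - 2900946\right) + 11^{4} = \left(\left(72 - 5520\right) - 2900946\right) + 14641 = \left(-5448 - 2900946\right) + 14641 = -2906394 + 14641 = -2891753$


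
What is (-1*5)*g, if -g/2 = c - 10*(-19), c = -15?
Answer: 1750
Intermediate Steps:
g = -350 (g = -2*(-15 - 10*(-19)) = -2*(-15 + 190) = -2*175 = -350)
(-1*5)*g = -1*5*(-350) = -5*(-350) = 1750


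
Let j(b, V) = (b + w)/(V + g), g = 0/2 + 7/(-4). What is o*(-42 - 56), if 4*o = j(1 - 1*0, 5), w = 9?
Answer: -980/13 ≈ -75.385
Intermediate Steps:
g = -7/4 (g = 0*(1/2) + 7*(-1/4) = 0 - 7/4 = -7/4 ≈ -1.7500)
j(b, V) = (9 + b)/(-7/4 + V) (j(b, V) = (b + 9)/(V - 7/4) = (9 + b)/(-7/4 + V))
o = 10/13 (o = (4*(9 + (1 - 1*0))/(-7 + 4*5))/4 = (4*(9 + (1 + 0))/(-7 + 20))/4 = (4*(9 + 1)/13)/4 = (4*(1/13)*10)/4 = (1/4)*(40/13) = 10/13 ≈ 0.76923)
o*(-42 - 56) = 10*(-42 - 56)/13 = (10/13)*(-98) = -980/13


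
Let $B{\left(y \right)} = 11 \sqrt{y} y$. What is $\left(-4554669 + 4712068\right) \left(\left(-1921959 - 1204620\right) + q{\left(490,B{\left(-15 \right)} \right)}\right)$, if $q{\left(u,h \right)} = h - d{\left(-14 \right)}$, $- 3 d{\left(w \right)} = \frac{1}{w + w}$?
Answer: $- \frac{41338114431163}{84} - 25970835 i \sqrt{15} \approx -4.9212 \cdot 10^{11} - 1.0058 \cdot 10^{8} i$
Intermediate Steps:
$B{\left(y \right)} = 11 y^{\frac{3}{2}}$
$d{\left(w \right)} = - \frac{1}{6 w}$ ($d{\left(w \right)} = - \frac{1}{3 \left(w + w\right)} = - \frac{1}{3 \cdot 2 w} = - \frac{\frac{1}{2} \frac{1}{w}}{3} = - \frac{1}{6 w}$)
$q{\left(u,h \right)} = - \frac{1}{84} + h$ ($q{\left(u,h \right)} = h - - \frac{1}{6 \left(-14\right)} = h - \left(- \frac{1}{6}\right) \left(- \frac{1}{14}\right) = h - \frac{1}{84} = - \frac{1}{84} + h$)
$\left(-4554669 + 4712068\right) \left(\left(-1921959 - 1204620\right) + q{\left(490,B{\left(-15 \right)} \right)}\right) = \left(-4554669 + 4712068\right) \left(\left(-1921959 - 1204620\right) - \left(\frac{1}{84} - 11 \left(-15\right)^{\frac{3}{2}}\right)\right) = 157399 \left(\left(-1921959 - 1204620\right) - \left(\frac{1}{84} - 11 \left(- 15 i \sqrt{15}\right)\right)\right) = 157399 \left(-3126579 - \left(\frac{1}{84} + 165 i \sqrt{15}\right)\right) = 157399 \left(- \frac{262632637}{84} - 165 i \sqrt{15}\right) = - \frac{41338114431163}{84} - 25970835 i \sqrt{15}$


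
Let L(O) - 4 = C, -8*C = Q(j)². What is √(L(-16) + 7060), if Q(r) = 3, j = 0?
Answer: √113006/4 ≈ 84.041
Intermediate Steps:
C = -9/8 (C = -⅛*3² = -⅛*9 = -9/8 ≈ -1.1250)
L(O) = 23/8 (L(O) = 4 - 9/8 = 23/8)
√(L(-16) + 7060) = √(23/8 + 7060) = √(56503/8) = √113006/4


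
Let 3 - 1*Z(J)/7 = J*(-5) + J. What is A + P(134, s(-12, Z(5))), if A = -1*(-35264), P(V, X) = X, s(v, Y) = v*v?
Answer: 35408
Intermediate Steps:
Z(J) = 21 + 28*J (Z(J) = 21 - 7*(J*(-5) + J) = 21 - 7*(-5*J + J) = 21 - (-28)*J = 21 + 28*J)
s(v, Y) = v**2
A = 35264
A + P(134, s(-12, Z(5))) = 35264 + (-12)**2 = 35264 + 144 = 35408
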